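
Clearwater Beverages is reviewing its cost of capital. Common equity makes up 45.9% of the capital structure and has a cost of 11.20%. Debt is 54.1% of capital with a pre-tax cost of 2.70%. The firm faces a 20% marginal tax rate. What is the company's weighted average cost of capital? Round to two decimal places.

6.31%

After-tax cost of debt = 2.7% × (1 − 20%) = 2.1600%.
WACC = 0.459 × 11.2000% + 0.541 × 2.1600% = 6.3094%.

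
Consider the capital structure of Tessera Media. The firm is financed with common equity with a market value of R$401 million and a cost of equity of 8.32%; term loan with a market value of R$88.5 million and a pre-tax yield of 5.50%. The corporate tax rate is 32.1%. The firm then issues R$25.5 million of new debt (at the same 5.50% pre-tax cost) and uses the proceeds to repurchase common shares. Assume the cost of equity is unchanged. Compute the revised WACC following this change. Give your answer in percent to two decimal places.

After the change:
Total capital V = 375.5 + 114 = 489.5.
Equity: weight = 375.5/489.5 = 0.7671; cost = 8.32%.
Term loan: weight = 114/489.5 = 0.2329; after-tax cost = 5.5% × (1 − 32.1%) = 3.7345%.
WACC = 0.7671 × 8.3200% + 0.2329 × 3.7345% = 7.2521%.

7.25%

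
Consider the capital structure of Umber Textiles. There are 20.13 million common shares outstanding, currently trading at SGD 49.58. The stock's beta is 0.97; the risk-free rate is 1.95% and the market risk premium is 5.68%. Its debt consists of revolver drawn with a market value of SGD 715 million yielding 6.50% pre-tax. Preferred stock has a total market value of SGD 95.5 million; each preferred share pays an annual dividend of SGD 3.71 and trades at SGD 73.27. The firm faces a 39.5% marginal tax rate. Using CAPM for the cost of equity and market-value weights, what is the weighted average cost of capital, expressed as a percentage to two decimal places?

Cost of equity via CAPM: Re = 1.95% + 0.97 × 5.68% = 7.4596%.
Cost of preferred: Rp = 3.71 / 73.27 = 5.0635%.
Market value of equity E = 49.58 × 20.13m = 998.0454m.
Total capital V = 998.0454 + 95.5 + 715 = 1808.5454.
Equity: weight = 998.0454/1808.5454 = 0.5518; cost = 7.4596%.
Preferred: weight = 95.5/1808.5454 = 0.0528; cost = 5.0635%.
Revolver drawn: weight = 715/1808.5454 = 0.3953; after-tax cost = 6.5% × (1 − 39.5%) = 3.9325%.
WACC = 0.5518 × 7.4596% + 0.0528 × 5.0635% + 0.3953 × 3.9325% = 5.9387%.

5.94%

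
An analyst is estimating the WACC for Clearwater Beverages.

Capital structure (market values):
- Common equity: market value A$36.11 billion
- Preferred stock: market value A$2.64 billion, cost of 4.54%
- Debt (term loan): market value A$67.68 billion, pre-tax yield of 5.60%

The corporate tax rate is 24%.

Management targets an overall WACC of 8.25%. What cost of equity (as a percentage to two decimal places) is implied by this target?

16.01%

Total capital V = 36.11 + 2.64 + 67.68 = 106.43.
Equity weight = 36.11/106.43 = 0.3393.
Preferred weight = 2.64/106.43 = 0.0248.
Term loan weight = 67.68/106.43 = 0.6359.
Debt contribution = 0.6359 × 5.6% × (1 − 24%) = 2.7064%.
Preferred contribution = 0.0248 × 4.54% = 0.1126%.
Required equity contribution = 8.25% − 2.8191% = 5.4309%.
Re = 5.4309% / 0.3393 = 16.0071%.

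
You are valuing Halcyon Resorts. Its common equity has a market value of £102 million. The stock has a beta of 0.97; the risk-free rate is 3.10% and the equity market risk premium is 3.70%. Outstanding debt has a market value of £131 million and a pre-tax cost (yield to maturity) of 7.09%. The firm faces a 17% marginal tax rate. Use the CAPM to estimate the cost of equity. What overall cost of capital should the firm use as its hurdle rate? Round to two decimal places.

Cost of equity via CAPM: Re = 3.1% + 0.97 × 3.7% = 6.6890%.
Total capital V = 102 + 131 = 233.
Equity: weight = 102/233 = 0.4378; cost = 6.689%.
Debt: weight = 131/233 = 0.5622; after-tax cost = 7.09% × (1 − 17%) = 5.8847%.
WACC = 0.4378 × 6.6890% + 0.5622 × 5.8847% = 6.2368%.

6.24%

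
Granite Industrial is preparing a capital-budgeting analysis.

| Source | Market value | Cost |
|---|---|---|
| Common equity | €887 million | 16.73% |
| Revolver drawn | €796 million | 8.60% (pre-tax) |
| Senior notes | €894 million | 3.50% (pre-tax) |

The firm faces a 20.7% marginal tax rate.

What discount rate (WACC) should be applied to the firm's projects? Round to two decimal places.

8.83%

Total capital V = 887 + 796 + 894 = 2577.
Equity: weight = 887/2577 = 0.3442; cost = 16.73%.
Revolver drawn: weight = 796/2577 = 0.3089; after-tax cost = 8.6% × (1 − 20.7%) = 6.8198%.
Senior notes: weight = 894/2577 = 0.3469; after-tax cost = 3.5% × (1 − 20.7%) = 2.7755%.
WACC = 0.3442 × 16.7300% + 0.3089 × 6.8198% + 0.3469 × 2.7755% = 8.8278%.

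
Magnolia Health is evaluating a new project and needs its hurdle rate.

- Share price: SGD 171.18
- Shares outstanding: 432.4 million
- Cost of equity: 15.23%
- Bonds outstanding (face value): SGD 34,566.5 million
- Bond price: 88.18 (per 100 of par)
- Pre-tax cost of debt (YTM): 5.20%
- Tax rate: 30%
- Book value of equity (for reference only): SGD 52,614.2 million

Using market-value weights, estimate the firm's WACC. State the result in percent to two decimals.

11.85%

Market value of equity E = 171.18 × 432.4m = 74018.232m. Market value of debt D = 34566.5m × 88.18/100 = 30480.7397m.
Total capital V = 74018.232 + 30480.7397 = 104498.9717.
Equity: weight = 74018.232/104498.9717 = 0.7083; cost = 15.23%.
Bonds outstanding: weight = 30480.7397/104498.9717 = 0.2917; after-tax cost = 5.2% × (1 − 30%) = 3.6400%.
WACC = 0.7083 × 15.2300% + 0.2917 × 3.6400% = 11.8494%.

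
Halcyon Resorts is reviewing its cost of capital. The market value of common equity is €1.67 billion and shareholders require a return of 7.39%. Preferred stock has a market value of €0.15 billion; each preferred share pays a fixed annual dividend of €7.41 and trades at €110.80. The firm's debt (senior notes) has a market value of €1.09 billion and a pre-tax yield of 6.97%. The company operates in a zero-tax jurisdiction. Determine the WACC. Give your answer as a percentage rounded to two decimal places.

7.20%

Cost of preferred: Rp = 7.41 / 110.8 = 6.6877%.
Total capital V = 1.67 + 0.15 + 1.09 = 2.91.
Equity: weight = 1.67/2.91 = 0.5739; cost = 7.39%.
Preferred: weight = 0.15/2.91 = 0.0515; cost = 6.6877%.
Senior notes: weight = 1.09/2.91 = 0.3746; after-tax cost = 6.97% × (1 − 0%) = 6.9700%.
WACC = 0.5739 × 7.3900% + 0.0515 × 6.6877% + 0.3746 × 6.9700% = 7.1965%.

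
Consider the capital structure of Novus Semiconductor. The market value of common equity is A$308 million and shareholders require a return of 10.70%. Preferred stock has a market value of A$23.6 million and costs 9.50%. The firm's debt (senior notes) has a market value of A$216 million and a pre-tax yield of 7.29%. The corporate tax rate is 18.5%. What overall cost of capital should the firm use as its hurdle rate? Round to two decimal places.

8.77%

Total capital V = 308 + 23.6 + 216 = 547.6.
Equity: weight = 308/547.6 = 0.5625; cost = 10.7%.
Preferred: weight = 23.6/547.6 = 0.0431; cost = 9.5%.
Senior notes: weight = 216/547.6 = 0.3944; after-tax cost = 7.29% × (1 − 18.5%) = 5.9413%.
WACC = 0.5625 × 10.7000% + 0.0431 × 9.5000% + 0.3944 × 5.9413% = 8.7712%.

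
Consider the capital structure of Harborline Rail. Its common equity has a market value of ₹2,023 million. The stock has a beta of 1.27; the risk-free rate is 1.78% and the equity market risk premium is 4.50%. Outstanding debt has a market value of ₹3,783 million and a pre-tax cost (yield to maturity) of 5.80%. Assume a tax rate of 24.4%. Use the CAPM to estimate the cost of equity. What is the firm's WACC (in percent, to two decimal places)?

5.47%

Cost of equity via CAPM: Re = 1.78% + 1.27 × 4.5% = 7.4950%.
Total capital V = 2023 + 3783 = 5806.
Equity: weight = 2023/5806 = 0.3484; cost = 7.495%.
Debt: weight = 3783/5806 = 0.6516; after-tax cost = 5.8% × (1 − 24.4%) = 4.3848%.
WACC = 0.3484 × 7.4950% + 0.6516 × 4.3848% = 5.4685%.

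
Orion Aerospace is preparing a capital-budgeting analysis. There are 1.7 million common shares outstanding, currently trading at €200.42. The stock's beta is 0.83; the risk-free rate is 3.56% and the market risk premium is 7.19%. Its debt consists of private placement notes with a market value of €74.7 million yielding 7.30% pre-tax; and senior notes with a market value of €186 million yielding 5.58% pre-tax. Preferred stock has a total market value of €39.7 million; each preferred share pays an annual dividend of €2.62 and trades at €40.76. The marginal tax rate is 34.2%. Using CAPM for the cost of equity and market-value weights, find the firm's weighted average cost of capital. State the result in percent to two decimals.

7.09%

Cost of equity via CAPM: Re = 3.56% + 0.83 × 7.19% = 9.5277%.
Cost of preferred: Rp = 2.62 / 40.76 = 6.4279%.
Market value of equity E = 200.42 × 1.7m = 340.714m.
Total capital V = 340.714 + 39.7 + 74.7 + 186 = 641.114.
Equity: weight = 340.714/641.114 = 0.5314; cost = 9.5277%.
Preferred: weight = 39.7/641.114 = 0.0619; cost = 6.4279%.
Private placement notes: weight = 74.7/641.114 = 0.1165; after-tax cost = 7.3% × (1 − 34.2%) = 4.8034%.
Senior notes: weight = 186/641.114 = 0.2901; after-tax cost = 5.58% × (1 − 34.2%) = 3.6716%.
WACC = 0.5314 × 9.5277% + 0.0619 × 6.4279% + 0.1165 × 4.8034% + 0.2901 × 3.6716% = 7.0863%.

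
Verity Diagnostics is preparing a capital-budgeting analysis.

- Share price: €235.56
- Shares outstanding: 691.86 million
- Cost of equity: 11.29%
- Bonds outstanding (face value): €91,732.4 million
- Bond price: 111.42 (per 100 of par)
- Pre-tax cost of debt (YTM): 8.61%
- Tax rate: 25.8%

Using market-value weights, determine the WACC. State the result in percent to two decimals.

9.40%

Market value of equity E = 235.56 × 691.86m = 162974.5416m. Market value of debt D = 91732.4m × 111.42/100 = 102208.24008m.
Total capital V = 162974.5416 + 102208.24008 = 265182.78168.
Equity: weight = 162974.5416/265182.78168 = 0.6146; cost = 11.29%.
Bonds outstanding: weight = 102208.24008/265182.78168 = 0.3854; after-tax cost = 8.61% × (1 − 25.8%) = 6.3886%.
WACC = 0.6146 × 11.2900% + 0.3854 × 6.3886% = 9.4009%.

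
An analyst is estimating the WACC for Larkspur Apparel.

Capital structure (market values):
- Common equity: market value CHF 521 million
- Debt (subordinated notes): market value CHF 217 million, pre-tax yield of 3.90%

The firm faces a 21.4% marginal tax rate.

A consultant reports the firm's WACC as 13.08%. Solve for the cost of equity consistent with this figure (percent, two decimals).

Total capital V = 521 + 217 = 738.
Equity weight = 521/738 = 0.7060.
Subordinated notes weight = 217/738 = 0.2940.
Debt contribution = 0.2940 × 3.9% × (1 − 21.4%) = 0.9013%.
Required equity contribution = 13.08% − 0.9013% = 12.1787%.
Re = 12.1787% / 0.7060 = 17.2511%.

17.25%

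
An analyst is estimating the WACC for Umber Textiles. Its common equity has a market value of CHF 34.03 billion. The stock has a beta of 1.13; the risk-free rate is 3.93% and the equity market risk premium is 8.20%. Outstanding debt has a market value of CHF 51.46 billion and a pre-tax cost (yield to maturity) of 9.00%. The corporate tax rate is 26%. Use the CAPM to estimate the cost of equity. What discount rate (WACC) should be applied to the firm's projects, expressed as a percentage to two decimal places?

Cost of equity via CAPM: Re = 3.93% + 1.13 × 8.2% = 13.1960%.
Total capital V = 34.03 + 51.46 = 85.49.
Equity: weight = 34.03/85.49 = 0.3981; cost = 13.196%.
Debt: weight = 51.46/85.49 = 0.6019; after-tax cost = 9% × (1 − 26%) = 6.6600%.
WACC = 0.3981 × 13.1960% + 0.6019 × 6.6600% = 9.2617%.

9.26%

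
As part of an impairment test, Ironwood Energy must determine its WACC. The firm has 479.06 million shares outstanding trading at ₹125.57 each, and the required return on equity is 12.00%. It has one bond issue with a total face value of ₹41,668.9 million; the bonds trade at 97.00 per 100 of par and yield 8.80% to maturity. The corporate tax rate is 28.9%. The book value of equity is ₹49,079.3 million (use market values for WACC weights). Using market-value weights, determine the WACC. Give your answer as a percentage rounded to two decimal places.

9.69%

Market value of equity E = 125.57 × 479.06m = 60155.5642m. Market value of debt D = 41668.9m × 97.0/100 = 40418.833m.
Total capital V = 60155.5642 + 40418.833 = 100574.3972.
Equity: weight = 60155.5642/100574.3972 = 0.5981; cost = 12%.
Bonds outstanding: weight = 40418.833/100574.3972 = 0.4019; after-tax cost = 8.8% × (1 − 28.9%) = 6.2568%.
WACC = 0.5981 × 12.0000% + 0.4019 × 6.2568% = 9.6919%.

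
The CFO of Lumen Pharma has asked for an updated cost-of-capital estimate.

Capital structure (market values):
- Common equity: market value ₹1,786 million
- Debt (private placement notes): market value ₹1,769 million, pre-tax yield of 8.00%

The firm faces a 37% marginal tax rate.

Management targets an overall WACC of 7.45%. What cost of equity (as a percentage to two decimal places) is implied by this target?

Total capital V = 1786 + 1769 = 3555.
Equity weight = 1786/3555 = 0.5024.
Private placement notes weight = 1769/3555 = 0.4976.
Debt contribution = 0.4976 × 8% × (1 − 37%) = 2.5079%.
Required equity contribution = 7.45% − 2.5079% = 4.9421%.
Re = 4.9421% / 0.5024 = 9.8371%.

9.84%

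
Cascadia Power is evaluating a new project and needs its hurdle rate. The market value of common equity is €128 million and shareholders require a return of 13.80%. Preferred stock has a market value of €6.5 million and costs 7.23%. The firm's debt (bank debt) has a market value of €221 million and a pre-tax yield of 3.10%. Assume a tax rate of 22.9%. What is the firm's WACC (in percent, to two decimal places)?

Total capital V = 128 + 6.5 + 221 = 355.5.
Equity: weight = 128/355.5 = 0.3601; cost = 13.8%.
Preferred: weight = 6.5/355.5 = 0.0183; cost = 7.23%.
Bank debt: weight = 221/355.5 = 0.6217; after-tax cost = 3.1% × (1 − 22.9%) = 2.3901%.
WACC = 0.3601 × 13.8000% + 0.0183 × 7.2300% + 0.6217 × 2.3901% = 6.5868%.

6.59%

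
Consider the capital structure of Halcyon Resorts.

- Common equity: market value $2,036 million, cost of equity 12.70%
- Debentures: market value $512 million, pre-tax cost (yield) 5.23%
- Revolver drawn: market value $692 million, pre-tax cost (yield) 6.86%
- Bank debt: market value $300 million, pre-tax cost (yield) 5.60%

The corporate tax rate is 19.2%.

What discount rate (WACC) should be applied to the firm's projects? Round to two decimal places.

9.38%

Total capital V = 2036 + 512 + 692 + 300 = 3540.
Equity: weight = 2036/3540 = 0.5751; cost = 12.7%.
Debentures: weight = 512/3540 = 0.1446; after-tax cost = 5.23% × (1 − 19.2%) = 4.2258%.
Revolver drawn: weight = 692/3540 = 0.1955; after-tax cost = 6.86% × (1 − 19.2%) = 5.5429%.
Bank debt: weight = 300/3540 = 0.0847; after-tax cost = 5.6% × (1 − 19.2%) = 4.5248%.
WACC = 0.5751 × 12.7000% + 0.1446 × 4.2258% + 0.1955 × 5.5429% + 0.0847 × 4.5248% = 9.3825%.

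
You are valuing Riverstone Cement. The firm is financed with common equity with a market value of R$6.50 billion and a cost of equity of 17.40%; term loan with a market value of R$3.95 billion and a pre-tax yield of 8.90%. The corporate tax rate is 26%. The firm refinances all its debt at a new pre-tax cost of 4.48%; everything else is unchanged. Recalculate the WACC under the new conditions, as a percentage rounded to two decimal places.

12.08%

After the change:
Total capital V = 6.5 + 3.95 = 10.45.
Equity: weight = 6.5/10.45 = 0.6220; cost = 17.4%.
Term loan: weight = 3.95/10.45 = 0.3780; after-tax cost = 4.48% × (1 − 26%) = 3.3152%.
WACC = 0.6220 × 17.4000% + 0.3780 × 3.3152% = 12.0761%.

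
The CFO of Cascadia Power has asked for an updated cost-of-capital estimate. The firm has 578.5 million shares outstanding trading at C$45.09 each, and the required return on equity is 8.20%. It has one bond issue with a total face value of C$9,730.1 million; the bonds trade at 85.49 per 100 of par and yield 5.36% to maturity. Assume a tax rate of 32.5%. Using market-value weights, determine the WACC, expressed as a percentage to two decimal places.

Market value of equity E = 45.09 × 578.5m = 26084.565m. Market value of debt D = 9730.1m × 85.49/100 = 8318.26249m.
Total capital V = 26084.565 + 8318.26249 = 34402.82749.
Equity: weight = 26084.565/34402.82749 = 0.7582; cost = 8.2%.
Bonds outstanding: weight = 8318.26249/34402.82749 = 0.2418; after-tax cost = 5.36% × (1 − 32.5%) = 3.6180%.
WACC = 0.7582 × 8.2000% + 0.2418 × 3.6180% = 7.0921%.

7.09%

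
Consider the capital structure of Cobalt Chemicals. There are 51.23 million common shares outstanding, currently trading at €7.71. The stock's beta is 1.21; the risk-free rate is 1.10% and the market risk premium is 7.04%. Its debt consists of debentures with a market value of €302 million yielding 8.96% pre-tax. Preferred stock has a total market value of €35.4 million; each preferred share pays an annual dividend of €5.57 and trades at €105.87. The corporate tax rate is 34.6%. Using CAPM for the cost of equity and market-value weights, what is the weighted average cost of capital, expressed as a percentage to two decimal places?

Cost of equity via CAPM: Re = 1.1% + 1.21 × 7.04% = 9.6184%.
Cost of preferred: Rp = 5.57 / 105.87 = 5.2612%.
Market value of equity E = 7.71 × 51.23m = 394.9833m.
Total capital V = 394.9833 + 35.4 + 302 = 732.3833.
Equity: weight = 394.9833/732.3833 = 0.5393; cost = 9.6184%.
Preferred: weight = 35.4/732.3833 = 0.0483; cost = 5.2612%.
Debentures: weight = 302/732.3833 = 0.4124; after-tax cost = 8.96% × (1 − 34.6%) = 5.8598%.
WACC = 0.5393 × 9.6184% + 0.0483 × 5.2612% + 0.4124 × 5.8598% = 7.8579%.

7.86%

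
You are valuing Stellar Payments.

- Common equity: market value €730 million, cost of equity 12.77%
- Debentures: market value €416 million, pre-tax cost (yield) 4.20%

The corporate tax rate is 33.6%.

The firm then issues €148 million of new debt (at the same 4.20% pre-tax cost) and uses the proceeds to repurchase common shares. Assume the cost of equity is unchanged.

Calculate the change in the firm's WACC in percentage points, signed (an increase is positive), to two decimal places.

Current WACC:
Total capital V = 730 + 416 = 1146.
Equity: weight = 730/1146 = 0.6370; cost = 12.77%.
Debentures: weight = 416/1146 = 0.3630; after-tax cost = 4.2% × (1 − 33.6%) = 2.7888%.
WACC = 0.6370 × 12.7700% + 0.3630 × 2.7888% = 9.1468%.
After the change:
Total capital V = 582 + 564 = 1146.
Equity: weight = 582/1146 = 0.5079; cost = 12.77%.
Debentures: weight = 564/1146 = 0.4921; after-tax cost = 4.2% × (1 − 33.6%) = 2.7888%.
WACC = 0.5079 × 12.7700% + 0.4921 × 2.7888% = 7.8578%.
Change in WACC = 7.8578% − 9.1468% = -1.2890 pp.

-1.29 pp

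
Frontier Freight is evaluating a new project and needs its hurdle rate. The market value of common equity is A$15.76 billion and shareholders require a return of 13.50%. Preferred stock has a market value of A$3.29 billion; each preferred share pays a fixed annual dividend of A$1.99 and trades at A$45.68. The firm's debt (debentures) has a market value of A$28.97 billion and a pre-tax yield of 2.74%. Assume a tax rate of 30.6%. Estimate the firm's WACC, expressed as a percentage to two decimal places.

Cost of preferred: Rp = 1.99 / 45.68 = 4.3564%.
Total capital V = 15.76 + 3.29 + 28.97 = 48.02.
Equity: weight = 15.76/48.02 = 0.3282; cost = 13.5%.
Preferred: weight = 3.29/48.02 = 0.0685; cost = 4.3564%.
Debentures: weight = 28.97/48.02 = 0.6033; after-tax cost = 2.74% × (1 − 30.6%) = 1.9016%.
WACC = 0.3282 × 13.5000% + 0.0685 × 4.3564% + 0.6033 × 1.9016% = 5.8763%.

5.88%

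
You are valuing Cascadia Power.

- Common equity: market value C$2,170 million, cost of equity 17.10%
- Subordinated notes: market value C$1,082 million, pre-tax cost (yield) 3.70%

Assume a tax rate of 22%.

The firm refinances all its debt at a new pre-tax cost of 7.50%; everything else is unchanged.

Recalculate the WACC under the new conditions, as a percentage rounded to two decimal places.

13.36%

After the change:
Total capital V = 2170 + 1082 = 3252.
Equity: weight = 2170/3252 = 0.6673; cost = 17.1%.
Subordinated notes: weight = 1082/3252 = 0.3327; after-tax cost = 7.5% × (1 − 22%) = 5.8500%.
WACC = 0.6673 × 17.1000% + 0.3327 × 5.8500% = 13.3569%.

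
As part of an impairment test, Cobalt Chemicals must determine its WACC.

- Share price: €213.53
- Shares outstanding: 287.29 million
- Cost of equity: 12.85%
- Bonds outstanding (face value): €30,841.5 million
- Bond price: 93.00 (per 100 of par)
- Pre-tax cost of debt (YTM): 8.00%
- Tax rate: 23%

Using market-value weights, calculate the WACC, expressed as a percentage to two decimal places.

Market value of equity E = 213.53 × 287.29m = 61345.0337m. Market value of debt D = 30841.5m × 93.0/100 = 28682.595m.
Total capital V = 61345.0337 + 28682.595 = 90027.6287.
Equity: weight = 61345.0337/90027.6287 = 0.6814; cost = 12.85%.
Bonds outstanding: weight = 28682.595/90027.6287 = 0.3186; after-tax cost = 8% × (1 − 23%) = 6.1600%.
WACC = 0.6814 × 12.8500% + 0.3186 × 6.1600% = 10.7186%.

10.72%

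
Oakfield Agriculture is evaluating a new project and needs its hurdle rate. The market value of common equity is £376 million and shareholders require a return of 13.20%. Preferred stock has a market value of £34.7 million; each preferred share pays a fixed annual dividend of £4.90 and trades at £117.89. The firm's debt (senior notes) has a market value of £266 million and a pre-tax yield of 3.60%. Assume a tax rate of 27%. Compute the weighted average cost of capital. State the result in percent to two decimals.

8.58%

Cost of preferred: Rp = 4.9 / 117.89 = 4.1564%.
Total capital V = 376 + 34.7 + 266 = 676.7.
Equity: weight = 376/676.7 = 0.5556; cost = 13.2%.
Preferred: weight = 34.7/676.7 = 0.0513; cost = 4.1564%.
Senior notes: weight = 266/676.7 = 0.3931; after-tax cost = 3.6% × (1 − 27%) = 2.6280%.
WACC = 0.5556 × 13.2000% + 0.0513 × 4.1564% + 0.3931 × 2.6280% = 8.5806%.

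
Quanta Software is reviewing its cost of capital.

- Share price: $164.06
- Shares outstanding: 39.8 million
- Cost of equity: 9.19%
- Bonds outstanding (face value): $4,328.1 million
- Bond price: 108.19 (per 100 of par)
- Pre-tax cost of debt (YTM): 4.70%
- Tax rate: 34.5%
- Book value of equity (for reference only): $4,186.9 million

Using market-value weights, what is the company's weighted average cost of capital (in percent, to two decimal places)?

Market value of equity E = 164.06 × 39.8m = 6529.588m. Market value of debt D = 4328.1m × 108.19/100 = 4682.57139m.
Total capital V = 6529.588 + 4682.57139 = 11212.15939.
Equity: weight = 6529.588/11212.15939 = 0.5824; cost = 9.19%.
Bonds outstanding: weight = 4682.57139/11212.15939 = 0.4176; after-tax cost = 4.7% × (1 − 34.5%) = 3.0785%.
WACC = 0.5824 × 9.1900% + 0.4176 × 3.0785% = 6.6376%.

6.64%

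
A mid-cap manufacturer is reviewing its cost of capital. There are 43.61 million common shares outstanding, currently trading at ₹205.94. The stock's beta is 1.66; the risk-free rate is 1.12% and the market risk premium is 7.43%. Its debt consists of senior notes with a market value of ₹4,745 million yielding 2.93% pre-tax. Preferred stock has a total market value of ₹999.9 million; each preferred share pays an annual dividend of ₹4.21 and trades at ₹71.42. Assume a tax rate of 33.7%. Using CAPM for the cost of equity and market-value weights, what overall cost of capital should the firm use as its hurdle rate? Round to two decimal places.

Cost of equity via CAPM: Re = 1.12% + 1.66 × 7.43% = 13.4538%.
Cost of preferred: Rp = 4.21 / 71.42 = 5.8947%.
Market value of equity E = 205.94 × 43.61m = 8981.0434m.
Total capital V = 8981.0434 + 999.9 + 4745 = 14725.9434.
Equity: weight = 8981.0434/14725.9434 = 0.6099; cost = 13.4538%.
Preferred: weight = 999.9/14725.9434 = 0.0679; cost = 5.8947%.
Senior notes: weight = 4745/14725.9434 = 0.3222; after-tax cost = 2.93% × (1 − 33.7%) = 1.9426%.
WACC = 0.6099 × 13.4538% + 0.0679 × 5.8947% + 0.3222 × 1.9426% = 9.2314%.

9.23%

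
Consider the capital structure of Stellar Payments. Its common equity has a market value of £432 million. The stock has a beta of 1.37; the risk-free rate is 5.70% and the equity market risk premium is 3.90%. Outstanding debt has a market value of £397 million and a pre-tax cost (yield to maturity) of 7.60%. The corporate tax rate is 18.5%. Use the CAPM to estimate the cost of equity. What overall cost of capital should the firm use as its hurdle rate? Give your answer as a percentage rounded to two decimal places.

Cost of equity via CAPM: Re = 5.7% + 1.37 × 3.9% = 11.0430%.
Total capital V = 432 + 397 = 829.
Equity: weight = 432/829 = 0.5211; cost = 11.043%.
Debt: weight = 397/829 = 0.4789; after-tax cost = 7.6% × (1 − 18.5%) = 6.1940%.
WACC = 0.5211 × 11.0430% + 0.4789 × 6.1940% = 8.7209%.

8.72%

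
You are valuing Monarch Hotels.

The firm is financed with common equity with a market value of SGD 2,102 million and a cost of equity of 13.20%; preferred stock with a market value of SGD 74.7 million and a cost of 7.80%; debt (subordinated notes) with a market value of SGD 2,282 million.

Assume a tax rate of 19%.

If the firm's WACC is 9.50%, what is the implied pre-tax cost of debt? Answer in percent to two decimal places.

Total capital V = 2102 + 74.7 + 2282 = 4458.7.
Equity weight = 2102/4458.7 = 0.4714.
Preferred weight = 74.7/4458.7 = 0.0168.
Subordinated notes weight = 2282/4458.7 = 0.5118.
Equity contribution = 0.4714 × 13.2% = 6.2230%.
Preferred contribution = 0.0168 × 7.8% = 0.1307%.
Remaining for debt = 9.5% − 6.3537% = 3.1463%.
Rd × (1 − 19%) × 0.5118 = 3.1463%  ⇒  Rd = 7.5895%.

7.59%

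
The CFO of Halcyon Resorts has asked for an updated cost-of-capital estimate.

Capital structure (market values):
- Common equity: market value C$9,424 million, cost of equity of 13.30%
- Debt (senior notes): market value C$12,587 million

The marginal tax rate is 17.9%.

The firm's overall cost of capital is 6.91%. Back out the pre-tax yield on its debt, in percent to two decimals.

2.59%

Total capital V = 9424 + 12587 = 22011.
Equity weight = 9424/22011 = 0.4281.
Senior notes weight = 12587/22011 = 0.5719.
Equity contribution = 0.4281 × 13.3% = 5.6944%.
Remaining for debt = 6.91% − 5.6944% = 1.2156%.
Rd × (1 − 17.9%) × 0.5719 = 1.2156%  ⇒  Rd = 2.5892%.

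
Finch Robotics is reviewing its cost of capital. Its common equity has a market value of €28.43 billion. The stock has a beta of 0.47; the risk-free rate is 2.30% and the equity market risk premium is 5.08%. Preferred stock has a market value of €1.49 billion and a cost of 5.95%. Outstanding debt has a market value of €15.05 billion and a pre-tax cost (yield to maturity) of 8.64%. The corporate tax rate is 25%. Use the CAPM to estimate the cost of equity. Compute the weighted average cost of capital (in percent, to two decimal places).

Cost of equity via CAPM: Re = 2.3% + 0.47 × 5.08% = 4.6876%.
Total capital V = 28.43 + 1.49 + 15.05 = 44.97.
Equity: weight = 28.43/44.97 = 0.6322; cost = 4.6876%.
Preferred: weight = 1.49/44.97 = 0.0331; cost = 5.95%.
Debt: weight = 15.05/44.97 = 0.3347; after-tax cost = 8.64% × (1 − 25%) = 6.4800%.
WACC = 0.6322 × 4.6876% + 0.0331 × 5.9500% + 0.3347 × 6.4800% = 5.3293%.

5.33%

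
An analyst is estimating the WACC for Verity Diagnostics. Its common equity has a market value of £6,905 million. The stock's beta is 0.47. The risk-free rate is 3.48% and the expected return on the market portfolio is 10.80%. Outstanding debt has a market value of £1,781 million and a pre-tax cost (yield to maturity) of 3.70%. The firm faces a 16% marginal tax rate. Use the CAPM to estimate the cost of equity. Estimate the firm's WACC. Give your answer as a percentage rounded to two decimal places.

Market risk premium = 10.8% − 3.48% = 7.32%.
Cost of equity via CAPM: Re = 3.48% + 0.47 × 7.32% = 6.9204%.
Total capital V = 6905 + 1781 = 8686.
Equity: weight = 6905/8686 = 0.7950; cost = 6.9204%.
Debt: weight = 1781/8686 = 0.2050; after-tax cost = 3.7% × (1 − 16%) = 3.1080%.
WACC = 0.7950 × 6.9204% + 0.2050 × 3.1080% = 6.1387%.

6.14%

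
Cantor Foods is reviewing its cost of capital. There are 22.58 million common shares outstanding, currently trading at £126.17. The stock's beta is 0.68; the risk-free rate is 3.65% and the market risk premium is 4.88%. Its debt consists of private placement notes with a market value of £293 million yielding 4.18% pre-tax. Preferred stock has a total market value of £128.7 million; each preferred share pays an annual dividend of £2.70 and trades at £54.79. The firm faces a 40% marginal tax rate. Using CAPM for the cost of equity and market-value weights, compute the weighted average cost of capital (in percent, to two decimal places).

6.49%

Cost of equity via CAPM: Re = 3.65% + 0.68 × 4.88% = 6.9684%.
Cost of preferred: Rp = 2.7 / 54.79 = 4.9279%.
Market value of equity E = 126.17 × 22.58m = 2848.9186m.
Total capital V = 2848.9186 + 128.7 + 293 = 3270.6186.
Equity: weight = 2848.9186/3270.6186 = 0.8711; cost = 6.9684%.
Preferred: weight = 128.7/3270.6186 = 0.0394; cost = 4.9279%.
Private placement notes: weight = 293/3270.6186 = 0.0896; after-tax cost = 4.18% × (1 − 40%) = 2.5080%.
WACC = 0.8711 × 6.9684% + 0.0394 × 4.9279% + 0.0896 × 2.5080% = 6.4885%.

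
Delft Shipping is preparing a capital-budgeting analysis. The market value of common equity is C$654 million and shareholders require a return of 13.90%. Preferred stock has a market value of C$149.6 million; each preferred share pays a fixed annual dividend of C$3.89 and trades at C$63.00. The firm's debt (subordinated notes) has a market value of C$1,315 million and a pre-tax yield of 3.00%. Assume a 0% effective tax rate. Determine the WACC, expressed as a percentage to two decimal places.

Cost of preferred: Rp = 3.89 / 63.0 = 6.1746%.
Total capital V = 654 + 149.6 + 1315 = 2118.6.
Equity: weight = 654/2118.6 = 0.3087; cost = 13.9%.
Preferred: weight = 149.6/2118.6 = 0.0706; cost = 6.1746%.
Subordinated notes: weight = 1315/2118.6 = 0.6207; after-tax cost = 3% × (1 − 0%) = 3.0000%.
WACC = 0.3087 × 13.9000% + 0.0706 × 6.1746% + 0.6207 × 3.0000% = 6.5889%.

6.59%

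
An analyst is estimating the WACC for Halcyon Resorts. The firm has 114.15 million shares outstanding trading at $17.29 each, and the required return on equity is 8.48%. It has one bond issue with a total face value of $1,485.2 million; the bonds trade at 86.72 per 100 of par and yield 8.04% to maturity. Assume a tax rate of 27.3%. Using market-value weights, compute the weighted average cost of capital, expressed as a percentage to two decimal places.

7.44%

Market value of equity E = 17.29 × 114.15m = 1973.6535m. Market value of debt D = 1485.2m × 86.72/100 = 1287.96544m.
Total capital V = 1973.6535 + 1287.96544 = 3261.61894.
Equity: weight = 1973.6535/3261.61894 = 0.6051; cost = 8.48%.
Bonds outstanding: weight = 1287.96544/3261.61894 = 0.3949; after-tax cost = 8.04% × (1 − 27.3%) = 5.8451%.
WACC = 0.6051 × 8.4800% + 0.3949 × 5.8451% = 7.4395%.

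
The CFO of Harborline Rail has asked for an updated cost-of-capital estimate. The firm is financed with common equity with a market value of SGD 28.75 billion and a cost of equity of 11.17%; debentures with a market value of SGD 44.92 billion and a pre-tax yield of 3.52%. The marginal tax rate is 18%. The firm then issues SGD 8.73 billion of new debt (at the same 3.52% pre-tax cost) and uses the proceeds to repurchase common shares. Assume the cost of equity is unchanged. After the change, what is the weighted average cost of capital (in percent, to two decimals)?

5.14%

After the change:
Total capital V = 20.02 + 53.65 = 73.67.
Equity: weight = 20.02/73.67 = 0.2718; cost = 11.17%.
Debentures: weight = 53.65/73.67 = 0.7282; after-tax cost = 3.52% × (1 − 18%) = 2.8864%.
WACC = 0.2718 × 11.1700% + 0.7282 × 2.8864% = 5.1375%.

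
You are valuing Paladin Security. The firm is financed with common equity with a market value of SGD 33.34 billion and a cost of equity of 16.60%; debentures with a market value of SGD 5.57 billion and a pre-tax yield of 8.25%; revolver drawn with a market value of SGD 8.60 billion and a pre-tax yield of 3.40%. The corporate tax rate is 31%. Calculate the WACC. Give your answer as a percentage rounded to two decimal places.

Total capital V = 33.34 + 5.57 + 8.6 = 47.51.
Equity: weight = 33.34/47.51 = 0.7017; cost = 16.6%.
Debentures: weight = 5.57/47.51 = 0.1172; after-tax cost = 8.25% × (1 − 31%) = 5.6925%.
Revolver drawn: weight = 8.6/47.51 = 0.1810; after-tax cost = 3.4% × (1 − 31%) = 2.3460%.
WACC = 0.7017 × 16.6000% + 0.1172 × 5.6925% + 0.1810 × 2.3460% = 12.7410%.

12.74%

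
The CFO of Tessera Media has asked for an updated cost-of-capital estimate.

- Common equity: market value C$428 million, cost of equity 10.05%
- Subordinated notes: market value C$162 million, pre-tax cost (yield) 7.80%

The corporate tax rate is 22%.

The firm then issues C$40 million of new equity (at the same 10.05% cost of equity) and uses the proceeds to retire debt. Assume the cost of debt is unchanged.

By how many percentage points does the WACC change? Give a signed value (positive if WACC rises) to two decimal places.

+0.27 pp

Current WACC:
Total capital V = 428 + 162 = 590.
Equity: weight = 428/590 = 0.7254; cost = 10.05%.
Subordinated notes: weight = 162/590 = 0.2746; after-tax cost = 7.8% × (1 − 22%) = 6.0840%.
WACC = 0.7254 × 10.0500% + 0.2746 × 6.0840% = 8.9610%.
After the change:
Total capital V = 468 + 122 = 590.
Equity: weight = 468/590 = 0.7932; cost = 10.05%.
Subordinated notes: weight = 122/590 = 0.2068; after-tax cost = 7.8% × (1 − 22%) = 6.0840%.
WACC = 0.7932 × 10.0500% + 0.2068 × 6.0840% = 9.2299%.
Change in WACC = 9.2299% − 8.9610% = 0.2689 pp.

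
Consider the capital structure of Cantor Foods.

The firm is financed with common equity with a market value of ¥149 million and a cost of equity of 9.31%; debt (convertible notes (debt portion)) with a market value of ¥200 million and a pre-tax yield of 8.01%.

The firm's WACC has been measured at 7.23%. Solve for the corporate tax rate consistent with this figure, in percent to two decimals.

29.08%

Total capital V = 149 + 200 = 349.
Equity weight = 149/349 = 0.4269.
Convertible notes (debt portion) weight = 200/349 = 0.5731.
Equity contribution = 0.4269 × 9.31% = 3.9748%.
Debt contribution must be 7.23% − 3.9748% = 3.2552%.
0.5731 × 8.01% × (1 − T) = 3.2552%  ⇒  (1 − T) = 0.7092.
T = 29.0836%.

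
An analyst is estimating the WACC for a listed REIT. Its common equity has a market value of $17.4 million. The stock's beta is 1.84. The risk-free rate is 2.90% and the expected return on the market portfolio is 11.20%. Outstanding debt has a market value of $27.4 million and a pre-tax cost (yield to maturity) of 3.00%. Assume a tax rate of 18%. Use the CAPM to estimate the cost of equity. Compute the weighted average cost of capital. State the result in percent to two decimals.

Market risk premium = 11.2% − 2.9% = 8.3%.
Cost of equity via CAPM: Re = 2.9% + 1.84 × 8.3% = 18.1720%.
Total capital V = 17.4 + 27.4 = 44.8.
Equity: weight = 17.4/44.8 = 0.3884; cost = 18.172%.
Debt: weight = 27.4/44.8 = 0.6116; after-tax cost = 3% × (1 − 18%) = 2.4600%.
WACC = 0.3884 × 18.1720% + 0.6116 × 2.4600% = 8.5624%.

8.56%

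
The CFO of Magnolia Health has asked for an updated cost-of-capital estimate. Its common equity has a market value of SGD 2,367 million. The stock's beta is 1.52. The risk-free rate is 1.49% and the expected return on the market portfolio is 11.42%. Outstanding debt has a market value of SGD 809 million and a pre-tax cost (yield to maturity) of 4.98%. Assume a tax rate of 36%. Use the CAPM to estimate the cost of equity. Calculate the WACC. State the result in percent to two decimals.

Market risk premium = 11.42% − 1.49% = 9.93%.
Cost of equity via CAPM: Re = 1.49% + 1.52 × 9.93% = 16.5836%.
Total capital V = 2367 + 809 = 3176.
Equity: weight = 2367/3176 = 0.7453; cost = 16.5836%.
Debt: weight = 809/3176 = 0.2547; after-tax cost = 4.98% × (1 − 36%) = 3.1872%.
WACC = 0.7453 × 16.5836% + 0.2547 × 3.1872% = 13.1712%.

13.17%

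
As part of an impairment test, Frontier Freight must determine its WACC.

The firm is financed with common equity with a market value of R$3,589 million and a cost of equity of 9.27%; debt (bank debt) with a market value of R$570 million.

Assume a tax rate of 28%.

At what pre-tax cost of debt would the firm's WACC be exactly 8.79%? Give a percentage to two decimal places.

8.01%

Total capital V = 3589 + 570 = 4159.
Equity weight = 3589/4159 = 0.8629.
Bank debt weight = 570/4159 = 0.1371.
Equity contribution = 0.8629 × 9.27% = 7.9995%.
Remaining for debt = 8.79% − 7.9995% = 0.7905%.
Rd × (1 − 28%) × 0.1371 = 0.7905%  ⇒  Rd = 8.0107%.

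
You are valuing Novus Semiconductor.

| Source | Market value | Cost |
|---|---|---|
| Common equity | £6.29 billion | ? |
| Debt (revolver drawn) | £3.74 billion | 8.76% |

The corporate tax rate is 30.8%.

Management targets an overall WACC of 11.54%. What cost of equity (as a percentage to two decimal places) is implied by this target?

Total capital V = 6.29 + 3.74 = 10.03.
Equity weight = 6.29/10.03 = 0.6271.
Revolver drawn weight = 3.74/10.03 = 0.3729.
Debt contribution = 0.3729 × 8.76% × (1 − 30.8%) = 2.2604%.
Required equity contribution = 11.54% − 2.2604% = 9.2796%.
Re = 9.2796% / 0.6271 = 14.7972%.

14.80%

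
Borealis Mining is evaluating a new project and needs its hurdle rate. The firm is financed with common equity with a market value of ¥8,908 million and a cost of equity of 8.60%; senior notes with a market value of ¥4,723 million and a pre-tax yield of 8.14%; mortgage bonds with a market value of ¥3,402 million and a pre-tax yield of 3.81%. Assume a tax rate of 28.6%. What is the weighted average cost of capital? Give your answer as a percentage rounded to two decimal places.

6.65%

Total capital V = 8908 + 4723 + 3402 = 17033.
Equity: weight = 8908/17033 = 0.5230; cost = 8.6%.
Senior notes: weight = 4723/17033 = 0.2773; after-tax cost = 8.14% × (1 − 28.6%) = 5.8120%.
Mortgage bonds: weight = 3402/17033 = 0.1997; after-tax cost = 3.81% × (1 − 28.6%) = 2.7203%.
WACC = 0.5230 × 8.6000% + 0.2773 × 5.8120% + 0.1997 × 2.7203% = 6.6526%.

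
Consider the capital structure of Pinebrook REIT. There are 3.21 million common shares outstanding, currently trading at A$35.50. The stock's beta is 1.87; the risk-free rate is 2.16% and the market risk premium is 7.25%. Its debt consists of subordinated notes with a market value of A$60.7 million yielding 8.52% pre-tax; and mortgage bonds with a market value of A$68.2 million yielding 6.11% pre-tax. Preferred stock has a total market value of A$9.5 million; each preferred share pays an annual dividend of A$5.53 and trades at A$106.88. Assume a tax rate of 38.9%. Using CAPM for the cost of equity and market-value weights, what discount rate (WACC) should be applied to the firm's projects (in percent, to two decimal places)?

Cost of equity via CAPM: Re = 2.16% + 1.87 × 7.25% = 15.7175%.
Cost of preferred: Rp = 5.53 / 106.88 = 5.1740%.
Market value of equity E = 35.5 × 3.21m = 113.955m.
Total capital V = 113.955 + 9.5 + 60.7 + 68.2 = 252.355.
Equity: weight = 113.955/252.355 = 0.4516; cost = 15.7175%.
Preferred: weight = 9.5/252.355 = 0.0376; cost = 5.174%.
Subordinated notes: weight = 60.7/252.355 = 0.2405; after-tax cost = 8.52% × (1 − 38.9%) = 5.2057%.
Mortgage bonds: weight = 68.2/252.355 = 0.2703; after-tax cost = 6.11% × (1 − 38.9%) = 3.7332%.
WACC = 0.4516 × 15.7175% + 0.0376 × 5.1740% + 0.2405 × 5.2057% + 0.2703 × 3.7332% = 9.5533%.

9.55%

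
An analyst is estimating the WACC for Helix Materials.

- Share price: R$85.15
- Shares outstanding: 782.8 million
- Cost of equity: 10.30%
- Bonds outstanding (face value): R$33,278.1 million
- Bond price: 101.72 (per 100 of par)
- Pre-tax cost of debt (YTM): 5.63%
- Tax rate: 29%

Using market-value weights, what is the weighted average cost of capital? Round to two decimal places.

8.18%

Market value of equity E = 85.15 × 782.8m = 66655.42m. Market value of debt D = 33278.1m × 101.72/100 = 33850.48332m.
Total capital V = 66655.42 + 33850.48332 = 100505.90332.
Equity: weight = 66655.42/100505.90332 = 0.6632; cost = 10.3%.
Bonds outstanding: weight = 33850.48332/100505.90332 = 0.3368; after-tax cost = 5.63% × (1 − 29%) = 3.9973%.
WACC = 0.6632 × 10.3000% + 0.3368 × 3.9973% = 8.1772%.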